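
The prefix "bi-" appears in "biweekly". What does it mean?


Prefix: bi-
As in: biweekly -> bi- + weekly
Meaning = two


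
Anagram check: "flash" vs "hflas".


Word 1: "flash" → sorted: afhls
Word 2: "hflas" → sorted: afhls
Same letters? afhls == afhls
Anagram = Yes


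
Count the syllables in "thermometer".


Word: "thermometer"
Syllable breakdown: ther | mom | e | ter
Counting: 4 parts
= 4 syllables


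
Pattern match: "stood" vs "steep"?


Pattern of "stood": [0, 1, 2, 2, 3]
Pattern of "steep": [0, 1, 2, 2, 3]
Patterns match
Same pattern = Yes


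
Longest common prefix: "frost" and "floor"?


Word 1: "frost"
Word 2: "floor"
Comparing from start:
  Pos 0: 'f' == 'f'
  Pos 1: 'r' != 'l' (stop)
LCP = "f" (length 1)


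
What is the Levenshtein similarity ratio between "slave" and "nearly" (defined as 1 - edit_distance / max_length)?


Word 1: "slave" (length 5)
Word 2: "nearly" (length 6)
One optimal edit sequence:
  1. substitute 's' -> 'n'  (+1)
  2. substitute 'l' -> 'e'  (+1)
  3. keep 'a'
  4. insert 'r'  (+1)
  5. substitute 'v' -> 'l'  (+1)
  6. substitute 'e' -> 'y'  (+1)
Edit distance = 5
Max length = max(5, 6) = 6
Similarity = 1 - 5/6
= 0.1667


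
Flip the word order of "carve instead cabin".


Original: "carve instead cabin"
Words (1..n): carve | instead | cabin
Reversed (n..1): cabin | instead | carve
Result = "cabin instead carve"


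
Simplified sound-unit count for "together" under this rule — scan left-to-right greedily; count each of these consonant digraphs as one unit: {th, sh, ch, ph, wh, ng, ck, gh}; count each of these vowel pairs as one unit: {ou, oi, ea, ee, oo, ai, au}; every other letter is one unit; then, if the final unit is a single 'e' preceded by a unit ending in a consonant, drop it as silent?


Word: "together" (8 letters)
Left-to-right scan:
  1. 't' (letter)
  2. 'o' (letter)
  3. 'g' (letter)
  4. 'e' (letter)
  5. 'th' (digraph)
  6. 'e' (letter)
  7. 'r' (letter)
Units from scan: 7
Sound units = 7 units


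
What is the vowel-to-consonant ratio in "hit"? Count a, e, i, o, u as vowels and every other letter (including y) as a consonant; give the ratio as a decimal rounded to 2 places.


Word: "hit"
Vowels (a,e,i,o,u): 1
Consonants: 2
Ratio = 1/2
= 0.50


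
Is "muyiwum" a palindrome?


Word: "muyiwum"
Reversed: "muwiyum"
Forward == Backward? muyiwum != muwiyum
Palindrome = No


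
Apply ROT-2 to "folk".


Word: "folk"
Shift: 2
Each letter → (letter + shift) mod 26:
  'f' (5) + 2 = 7 → 'h'
  'o' (14) + 2 = 16 → 'q'
  'l' (11) + 2 = 13 → 'n'
  'k' (10) + 2 = 12 → 'm'
Result = "hqnm"


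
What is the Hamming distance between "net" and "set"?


Comparing character by character (same length = 3):
  Pos 0: 'n' vs 's' !=
  Pos 1: 'e' vs 'e' =
  Pos 2: 't' vs 't' =
Hamming distance = 1


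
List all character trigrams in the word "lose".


Word: "lose" (length 4)
Number of trigrams = 4 - 3 + 1 = 2
  Position 0: "los"
  Position 1: "ose"
Trigrams = "los", "ose"


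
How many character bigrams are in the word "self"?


Word: "self" (length 4)
Number of 2-grams = length - 2 + 1 = 4 - 2 + 1
= 3


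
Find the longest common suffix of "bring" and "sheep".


Word 1: "bring"
Word 2: "sheep"
Comparing from end:
  Pos -1: 'g' != 'p' (stop)
LCS = "" (length 0)


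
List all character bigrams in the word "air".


Word: "air" (length 3)
Number of bigrams = 3 - 2 + 1 = 2
  Position 0: "ai"
  Position 1: "ir"
Bigrams = "ai", "ir"


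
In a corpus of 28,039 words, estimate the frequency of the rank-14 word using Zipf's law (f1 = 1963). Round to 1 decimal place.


Zipf's law: f(r) = f(1) / r
f(1) = 1963
f(14) = 1963 / 14
= 140.2 occurrences


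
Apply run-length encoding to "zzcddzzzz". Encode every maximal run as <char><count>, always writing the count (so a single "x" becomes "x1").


String: "zzcddzzzz"
Scanning for consecutive runs:
  'z' x 2
  'c' x 1
  'd' x 2
  'z' x 4
RLE = "z2c1d2z4"


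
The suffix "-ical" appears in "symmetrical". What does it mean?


Suffix: -ical
As in: symmetrical -> symmetry + -ical, with a spelling change
Meaning = relating to


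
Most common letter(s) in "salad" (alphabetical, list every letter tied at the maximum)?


Word: "salad"
Letter counts:
  'a': 2
  'd': 1
  'l': 1
  's': 1
Maximum count = 2
Most frequent = 'a' (2 times each)


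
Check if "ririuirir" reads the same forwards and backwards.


Word: "ririuirir"
Reversed: "ririuirir"
Forward == Backward? ririuirir == ririuirir
Palindrome = Yes


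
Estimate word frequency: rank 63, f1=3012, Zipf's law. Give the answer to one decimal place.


Zipf's law: f(r) = f(1) / r
f(1) = 3012
f(63) = 3012 / 63
= 47.8 occurrences


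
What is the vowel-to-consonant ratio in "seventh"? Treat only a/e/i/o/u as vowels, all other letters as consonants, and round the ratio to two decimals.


Word: "seventh"
Vowels (a,e,i,o,u): 2
Consonants: 5
Ratio = 2/5
= 0.40


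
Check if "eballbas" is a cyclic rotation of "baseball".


Word: "baseball", Candidate: "eballbas"
Method: check if candidate is substring of word+word
"baseballbaseball" contains "eballbas"? Yes
Is rotation = Yes


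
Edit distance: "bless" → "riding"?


Word 1: "bless" (length 5)
Word 2: "riding" (length 6)
One optimal edit sequence (insert/delete/substitute each cost 1):
  1. insert 'r'  (+1)
  2. substitute 'b' -> 'i'  (+1)
  3. substitute 'l' -> 'd'  (+1)
  4. substitute 'e' -> 'i'  (+1)
  5. substitute 's' -> 'n'  (+1)
  6. substitute 's' -> 'g'  (+1)
Total edit operations: 6
Edit distance = 6


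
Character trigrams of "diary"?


Word: "diary" (length 5)
Number of trigrams = 5 - 3 + 1 = 3
  Position 0: "dia"
  Position 1: "iar"
  Position 2: "ary"
Trigrams = "dia", "iar", "ary"


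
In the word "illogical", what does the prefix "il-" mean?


Prefix: il-
Example: illogical (il- + logical)
Meaning = not


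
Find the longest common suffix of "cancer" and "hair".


Word 1: "cancer"
Word 2: "hair"
Comparing from end:
  Pos -1: 'r' == 'r'
  Pos -2: 'e' != 'i' (stop)
LCS = "r" (length 1)


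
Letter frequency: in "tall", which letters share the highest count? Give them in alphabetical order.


Word: "tall"
Letter counts:
  'a': 1
  'l': 2
  't': 1
Maximum count = 2
Most frequent = 'l' (2 times each)


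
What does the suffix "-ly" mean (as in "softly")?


Suffix: -ly
Example: softly (soft + -ly)
Meaning = in a manner


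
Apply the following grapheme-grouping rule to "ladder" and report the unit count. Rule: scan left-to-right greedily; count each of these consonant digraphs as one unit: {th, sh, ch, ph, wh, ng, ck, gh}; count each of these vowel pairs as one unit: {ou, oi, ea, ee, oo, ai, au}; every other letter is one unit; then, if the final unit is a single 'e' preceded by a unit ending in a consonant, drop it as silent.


Word: "ladder" (6 letters)
Left-to-right scan:
  [1] 'l' (letter)
  [2] 'a' (letter)
  [3] 'd' (letter)
  [4] 'd' (letter)
  [5] 'e' (letter)
  [6] 'r' (letter)
Units from scan: 6
Sound units = 6 units


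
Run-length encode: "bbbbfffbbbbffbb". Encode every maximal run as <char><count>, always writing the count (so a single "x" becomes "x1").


String: "bbbbfffbbbbffbb"
Scanning for consecutive runs:
  'b' x 4
  'f' x 3
  'b' x 4
  'f' x 2
  'b' x 2
RLE = "b4f3b4f2b2"


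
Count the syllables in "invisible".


Word: "invisible"
Syllable breakdown: in · vis · i · ble
Counting: 4 parts
= 4 syllables


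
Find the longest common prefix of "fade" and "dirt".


Word 1: "fade"
Word 2: "dirt"
Comparing from start:
  Pos 0: 'f' != 'd' (stop)
LCP = "" (length 0)


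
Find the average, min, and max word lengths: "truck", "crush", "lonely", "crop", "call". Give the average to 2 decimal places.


Lengths: "truck"=5, "crush"=5, "lonely"=6, "crop"=4, "call"=4
Sum = 24, Count = 5
Average = 24/5 = 4.80
= avg=4.80, min=4, max=6


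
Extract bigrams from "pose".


Word: "pose" (length 4)
Number of bigrams = 4 - 2 + 1 = 3
  Position 0: "po"
  Position 1: "os"
  Position 2: "se"
Bigrams = "po", "os", "se"


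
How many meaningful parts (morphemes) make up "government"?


Word: "government"
Morphemes: govern + -ment
Each morpheme carries meaning
= 2 morphemes


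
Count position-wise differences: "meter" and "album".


Comparing character by character (same length = 5):
  Pos 0: 'm' vs 'a' !=
  Pos 1: 'e' vs 'l' !=
  Pos 2: 't' vs 'b' !=
  Pos 3: 'e' vs 'u' !=
  Pos 4: 'r' vs 'm' !=
Hamming distance = 5


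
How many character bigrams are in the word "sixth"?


Word: "sixth" (length 5)
Number of 2-grams = length - 2 + 1 = 5 - 2 + 1
= 4


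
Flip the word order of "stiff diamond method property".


Original: "stiff diamond method property"
Words (1..n): stiff | diamond | method | property
Reversed (n..1): property | method | diamond | stiff
Result = "property method diamond stiff"


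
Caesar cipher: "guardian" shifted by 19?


Word: "guardian"
Shift: 19
Each letter → (letter + shift) mod 26:
  'g' (6) + 19 = 25 → 'z'
  'u' (20) + 19 = 13 → 'n'
  'a' (0) + 19 = 19 → 't'
  'r' (17) + 19 = 10 → 'k'
  'd' (3) + 19 = 22 → 'w'
  'i' (8) + 19 = 1 → 'b'
  'a' (0) + 19 = 19 → 't'
  'n' (13) + 19 = 6 → 'g'
Result = "zntkwbtg"


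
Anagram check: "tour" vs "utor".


Word 1: "tour" → sorted: ortu
Word 2: "utor" → sorted: ortu
Same letters? ortu == ortu
Anagram = Yes


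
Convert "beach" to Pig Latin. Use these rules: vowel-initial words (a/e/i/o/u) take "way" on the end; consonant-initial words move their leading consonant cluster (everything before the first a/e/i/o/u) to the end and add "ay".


Word: "beach"
Starts with consonant(s) → move to end, add 'ay'
Consonant cluster: "b"
Pig Latin = "eachbay"


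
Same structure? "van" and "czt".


Pattern of "van": [0, 1, 2]
Pattern of "czt": [0, 1, 2]
Patterns match
Same pattern = Yes


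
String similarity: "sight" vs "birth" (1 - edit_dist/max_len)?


Word 1: "sight" (length 5)
Word 2: "birth" (length 5)
One optimal edit sequence:
  1. substitute 's' -> 'b'  (+1)
  2. keep 'i'
  3. substitute 'g' -> 'r'  (+1)
  4. substitute 'h' -> 't'  (+1)
  5. substitute 't' -> 'h'  (+1)
Edit distance = 4
Max length = max(5, 5) = 5
Similarity = 1 - 4/5
= 0.2000


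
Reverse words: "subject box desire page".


Original: "subject box desire page"
Words (1..n): subject | box | desire | page
Reversed (n..1): page | desire | box | subject
Result = "page desire box subject"


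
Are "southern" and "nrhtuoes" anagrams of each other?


Word 1: "southern" → sorted: ehnorstu
Word 2: "nrhtuoes" → sorted: ehnorstu
Same letters? ehnorstu == ehnorstu
Anagram = Yes


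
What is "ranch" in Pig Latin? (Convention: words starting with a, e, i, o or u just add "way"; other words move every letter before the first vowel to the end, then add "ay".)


Word: "ranch"
Starts with consonant(s) → move to end, add 'ay'
Consonant cluster: "r"
Pig Latin = "anchray"


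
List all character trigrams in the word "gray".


Word: "gray" (length 4)
Number of trigrams = 4 - 3 + 1 = 2
  Position 0: "gra"
  Position 1: "ray"
Trigrams = "gra", "ray"


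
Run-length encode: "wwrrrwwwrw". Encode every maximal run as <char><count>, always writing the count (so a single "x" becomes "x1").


String: "wwrrrwwwrw"
Scanning for consecutive runs:
  'w' x 2
  'r' x 3
  'w' x 3
  'r' x 1
  'w' x 1
RLE = "w2r3w3r1w1"


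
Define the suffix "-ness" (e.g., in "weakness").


Suffix: -ness
As in: weakness -> weak + -ness
Meaning = state of being


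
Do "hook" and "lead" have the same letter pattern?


Pattern of "hook": [0, 1, 1, 2]
Pattern of "lead": [0, 1, 2, 3]
Patterns do not match
Same pattern = No


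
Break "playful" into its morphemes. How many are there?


Word: "playful"
Morphemes: play | -ful
Each morpheme carries meaning
= 2 morphemes


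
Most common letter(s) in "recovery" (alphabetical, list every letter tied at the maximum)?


Word: "recovery"
Letter counts:
  'c': 1
  'e': 2
  'o': 1
  'r': 2
  'v': 1
  'y': 1
Maximum count = 2
Most frequent = 'e', 'r' (2 times each)


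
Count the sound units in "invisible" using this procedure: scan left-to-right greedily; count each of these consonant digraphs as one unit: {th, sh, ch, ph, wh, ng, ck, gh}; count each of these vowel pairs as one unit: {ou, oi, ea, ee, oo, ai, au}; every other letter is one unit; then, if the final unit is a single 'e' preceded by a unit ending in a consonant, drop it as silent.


Word: "invisible" (9 letters)
Left-to-right scan:
  [1] 'i' (letter)
  [2] 'n' (letter)
  [3] 'v' (letter)
  [4] 'i' (letter)
  [5] 's' (letter)
  [6] 'i' (letter)
  [7] 'b' (letter)
  [8] 'l' (letter)
  [9] 'e' (letter)
Units from scan: 9
Final unit is 'e' after a consonant -> drop as silent (-1)
Sound units = 8 units


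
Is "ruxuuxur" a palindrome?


Word: "ruxuuxur"
Reversed: "ruxuuxur"
Forward == Backward? ruxuuxur == ruxuuxur
Palindrome = Yes


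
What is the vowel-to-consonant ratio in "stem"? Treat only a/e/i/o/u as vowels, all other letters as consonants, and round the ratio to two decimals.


Word: "stem"
Vowels (a,e,i,o,u): 1
Consonants: 3
Ratio = 1/3
= 0.33


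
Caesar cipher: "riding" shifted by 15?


Word: "riding"
Shift: 15
Each letter → (letter + shift) mod 26:
  'r' (17) + 15 = 6 → 'g'
  'i' (8) + 15 = 23 → 'x'
  'd' (3) + 15 = 18 → 's'
  'i' (8) + 15 = 23 → 'x'
  'n' (13) + 15 = 2 → 'c'
  'g' (6) + 15 = 21 → 'v'
Result = "gxsxcv"


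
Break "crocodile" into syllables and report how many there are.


Word: "crocodile"
Syllable breakdown: croc · o · dile
Counting: 3 parts
= 3 syllables


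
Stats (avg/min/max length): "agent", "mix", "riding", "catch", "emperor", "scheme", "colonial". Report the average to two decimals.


Lengths: "agent"=5, "mix"=3, "riding"=6, "catch"=5, "emperor"=7, "scheme"=6, "colonial"=8
Sum = 40, Count = 7
Average = 40/7 = 5.71
= avg=5.71, min=3, max=8


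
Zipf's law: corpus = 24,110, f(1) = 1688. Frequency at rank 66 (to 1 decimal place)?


Zipf's law: f(r) = f(1) / r
f(1) = 1688
f(66) = 1688 / 66
= 25.6 occurrences


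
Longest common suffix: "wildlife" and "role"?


Word 1: "wildlife"
Word 2: "role"
Comparing from end:
  Pos -1: 'e' == 'e'
  Pos -2: 'f' != 'l' (stop)
LCS = "e" (length 1)


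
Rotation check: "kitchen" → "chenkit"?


Word: "kitchen", Candidate: "chenkit"
Method: check if candidate is substring of word+word
"kitchenkitchen" contains "chenkit"? Yes
Is rotation = Yes


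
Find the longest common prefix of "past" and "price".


Word 1: "past"
Word 2: "price"
Comparing from start:
  Pos 0: 'p' == 'p'
  Pos 1: 'a' != 'r' (stop)
LCP = "p" (length 1)


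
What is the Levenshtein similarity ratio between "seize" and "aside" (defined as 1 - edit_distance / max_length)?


Word 1: "seize" (length 5)
Word 2: "aside" (length 5)
One optimal edit sequence:
  1. substitute 's' -> 'a'  (+1)
  2. substitute 'e' -> 's'  (+1)
  3. keep 'i'
  4. substitute 'z' -> 'd'  (+1)
  5. keep 'e'
Edit distance = 3
Max length = max(5, 5) = 5
Similarity = 1 - 3/5
= 0.4000


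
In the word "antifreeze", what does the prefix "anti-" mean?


Prefix: anti-
As in: antifreeze -> anti- + freeze
Meaning = against


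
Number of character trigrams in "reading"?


Word: "reading" (length 7)
Number of 3-grams = length - 3 + 1 = 7 - 3 + 1
= 5


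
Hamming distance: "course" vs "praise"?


Comparing character by character (same length = 6):
  Pos 0: 'c' vs 'p' !=
  Pos 1: 'o' vs 'r' !=
  Pos 2: 'u' vs 'a' !=
  Pos 3: 'r' vs 'i' !=
  Pos 4: 's' vs 's' =
  Pos 5: 'e' vs 'e' =
Hamming distance = 4


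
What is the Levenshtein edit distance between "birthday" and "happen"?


Word 1: "birthday" (length 8)
Word 2: "happen" (length 6)
One optimal edit sequence (insert/delete/substitute each cost 1):
  1. delete 'b'  (+1)
  2. delete 'i'  (+1)
  3. substitute 'r' -> 'h'  (+1)
  4. substitute 't' -> 'a'  (+1)
  5. substitute 'h' -> 'p'  (+1)
  6. substitute 'd' -> 'p'  (+1)
  7. substitute 'a' -> 'e'  (+1)
  8. substitute 'y' -> 'n'  (+1)
Total edit operations: 8
Edit distance = 8


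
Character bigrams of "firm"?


Word: "firm" (length 4)
Number of bigrams = 4 - 2 + 1 = 3
  Position 0: "fi"
  Position 1: "ir"
  Position 2: "rm"
Bigrams = "fi", "ir", "rm"


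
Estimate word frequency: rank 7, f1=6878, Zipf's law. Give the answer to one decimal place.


Zipf's law: f(r) = f(1) / r
f(1) = 6878
f(7) = 6878 / 7
= 982.6 occurrences


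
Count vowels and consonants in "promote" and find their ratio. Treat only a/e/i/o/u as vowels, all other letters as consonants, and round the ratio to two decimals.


Word: "promote"
Vowels (a,e,i,o,u): 3
Consonants: 4
Ratio = 3/4
= 0.75


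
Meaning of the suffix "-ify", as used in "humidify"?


Suffix: -ify
Example: humidify (humid + -ify)
Meaning = to make


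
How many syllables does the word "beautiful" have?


Word: "beautiful"
Syllable breakdown: beau / ti / ful
Counting: 3 parts
= 3 syllables


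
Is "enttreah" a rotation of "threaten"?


Word: "threaten", Candidate: "enttreah"
Method: check if candidate is substring of word+word
"threatenthreaten" contains "enttreah"? No
Is rotation = No


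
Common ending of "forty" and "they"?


Word 1: "forty"
Word 2: "they"
Comparing from end:
  Pos -1: 'y' == 'y'
  Pos -2: 't' != 'e' (stop)
LCS = "y" (length 1)


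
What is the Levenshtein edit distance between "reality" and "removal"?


Word 1: "reality" (length 7)
Word 2: "removal" (length 7)
One optimal edit sequence (insert/delete/substitute each cost 1):
  1. keep 'r'
  2. keep 'e'
  3. substitute 'a' -> 'm'  (+1)
  4. substitute 'l' -> 'o'  (+1)
  5. substitute 'i' -> 'v'  (+1)
  6. substitute 't' -> 'a'  (+1)
  7. substitute 'y' -> 'l'  (+1)
Total edit operations: 5
Edit distance = 5


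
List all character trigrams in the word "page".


Word: "page" (length 4)
Number of trigrams = 4 - 3 + 1 = 2
  Position 0: "pag"
  Position 1: "age"
Trigrams = "pag", "age"


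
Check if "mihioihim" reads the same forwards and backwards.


Word: "mihioihim"
Reversed: "mihioihim"
Forward == Backward? mihioihim == mihioihim
Palindrome = Yes


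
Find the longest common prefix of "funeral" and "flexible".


Word 1: "funeral"
Word 2: "flexible"
Comparing from start:
  Pos 0: 'f' == 'f'
  Pos 1: 'u' != 'l' (stop)
LCP = "f" (length 1)


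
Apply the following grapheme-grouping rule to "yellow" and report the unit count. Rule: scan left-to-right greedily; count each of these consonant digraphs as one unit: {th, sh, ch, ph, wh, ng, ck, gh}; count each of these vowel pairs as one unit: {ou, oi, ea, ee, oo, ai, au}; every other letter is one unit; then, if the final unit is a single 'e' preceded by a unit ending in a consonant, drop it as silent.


Word: "yellow" (6 letters)
Left-to-right scan:
  1. 'y' (letter)
  2. 'e' (letter)
  3. 'l' (letter)
  4. 'l' (letter)
  5. 'o' (letter)
  6. 'w' (letter)
Units from scan: 6
Sound units = 6 units


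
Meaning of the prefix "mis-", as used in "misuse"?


Prefix: mis-
Example: misuse (mis- + use)
Meaning = wrongly


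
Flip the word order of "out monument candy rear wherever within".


Original: "out monument candy rear wherever within"
Words (1..n): out | monument | candy | rear | wherever | within
Reversed (n..1): within | wherever | rear | candy | monument | out
Result = "within wherever rear candy monument out"


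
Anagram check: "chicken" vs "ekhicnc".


Word 1: "chicken" → sorted: ccehikn
Word 2: "ekhicnc" → sorted: ccehikn
Same letters? ccehikn == ccehikn
Anagram = Yes


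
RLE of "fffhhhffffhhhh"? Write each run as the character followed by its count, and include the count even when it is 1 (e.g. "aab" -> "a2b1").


String: "fffhhhffffhhhh"
Scanning for consecutive runs:
  'f' x 3
  'h' x 3
  'f' x 4
  'h' x 4
RLE = "f3h3f4h4"


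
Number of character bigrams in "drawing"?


Word: "drawing" (length 7)
Number of 2-grams = length - 2 + 1 = 7 - 2 + 1
= 6


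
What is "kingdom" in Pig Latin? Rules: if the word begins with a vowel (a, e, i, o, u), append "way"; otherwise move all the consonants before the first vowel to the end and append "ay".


Word: "kingdom"
Starts with consonant(s) → move to end, add 'ay'
Consonant cluster: "k"
Pig Latin = "ingdomkay"


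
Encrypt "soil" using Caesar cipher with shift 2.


Word: "soil"
Shift: 2
Each letter → (letter + shift) mod 26:
  's' (18) + 2 = 20 → 'u'
  'o' (14) + 2 = 16 → 'q'
  'i' (8) + 2 = 10 → 'k'
  'l' (11) + 2 = 13 → 'n'
Result = "uqkn"


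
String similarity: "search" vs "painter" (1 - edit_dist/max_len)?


Word 1: "search" (length 6)
Word 2: "painter" (length 7)
One optimal edit sequence:
  1. insert 'p'  (+1)
  2. substitute 's' -> 'a'  (+1)
  3. substitute 'e' -> 'i'  (+1)
  4. substitute 'a' -> 'n'  (+1)
  5. substitute 'r' -> 't'  (+1)
  6. substitute 'c' -> 'e'  (+1)
  7. substitute 'h' -> 'r'  (+1)
Edit distance = 7
Max length = max(6, 7) = 7
Similarity = 1 - 7/7
= 0.0000


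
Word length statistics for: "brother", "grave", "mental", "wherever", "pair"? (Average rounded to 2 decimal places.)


Lengths: "brother"=7, "grave"=5, "mental"=6, "wherever"=8, "pair"=4
Sum = 30, Count = 5
Average = 30/5 = 6.00
= avg=6.00, min=4, max=8


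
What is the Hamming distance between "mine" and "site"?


Comparing character by character (same length = 4):
  Pos 0: 'm' vs 's' !=
  Pos 1: 'i' vs 'i' =
  Pos 2: 'n' vs 't' !=
  Pos 3: 'e' vs 'e' =
Hamming distance = 2


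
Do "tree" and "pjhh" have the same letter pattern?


Pattern of "tree": [0, 1, 2, 2]
Pattern of "pjhh": [0, 1, 2, 2]
Patterns match
Same pattern = Yes


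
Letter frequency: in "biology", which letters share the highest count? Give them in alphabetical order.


Word: "biology"
Letter counts:
  'b': 1
  'g': 1
  'i': 1
  'l': 1
  'o': 2
  'y': 1
Maximum count = 2
Most frequent = 'o' (2 times each)


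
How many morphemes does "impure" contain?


Word: "impure"
Morphemes: im- + pure
Each morpheme carries meaning
= 2 morphemes


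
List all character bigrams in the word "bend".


Word: "bend" (length 4)
Number of bigrams = 4 - 2 + 1 = 3
  Position 0: "be"
  Position 1: "en"
  Position 2: "nd"
Bigrams = "be", "en", "nd"


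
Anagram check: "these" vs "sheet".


Word 1: "these" → sorted: eehst
Word 2: "sheet" → sorted: eehst
Same letters? eehst == eehst
Anagram = Yes


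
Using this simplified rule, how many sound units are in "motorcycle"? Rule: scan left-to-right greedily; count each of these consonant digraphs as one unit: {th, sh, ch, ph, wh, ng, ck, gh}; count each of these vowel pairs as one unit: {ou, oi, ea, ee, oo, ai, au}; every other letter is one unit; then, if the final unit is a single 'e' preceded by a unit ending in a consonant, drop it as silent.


Word: "motorcycle" (10 letters)
Left-to-right scan:
  [1] 'm' (letter)
  [2] 'o' (letter)
  [3] 't' (letter)
  [4] 'o' (letter)
  [5] 'r' (letter)
  [6] 'c' (letter)
  [7] 'y' (letter)
  [8] 'c' (letter)
  [9] 'l' (letter)
  [10] 'e' (letter)
Units from scan: 10
Final unit is 'e' after a consonant -> drop as silent (-1)
Sound units = 9 units


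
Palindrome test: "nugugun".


Word: "nugugun"
Reversed: "nugugun"
Forward == Backward? nugugun == nugugun
Palindrome = Yes


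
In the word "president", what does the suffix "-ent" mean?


Suffix: -ent
As in: president -> preside + -ent, with a spelling change
Meaning = one who / that which


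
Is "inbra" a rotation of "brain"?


Word: "brain", Candidate: "inbra"
Method: check if candidate is substring of word+word
"brainbrain" contains "inbra"? Yes
Is rotation = Yes


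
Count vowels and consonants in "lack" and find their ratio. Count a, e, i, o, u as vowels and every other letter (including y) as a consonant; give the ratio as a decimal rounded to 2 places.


Word: "lack"
Vowels (a,e,i,o,u): 1
Consonants: 3
Ratio = 1/3
= 0.33


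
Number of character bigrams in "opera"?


Word: "opera" (length 5)
Number of 2-grams = length - 2 + 1 = 5 - 2 + 1
= 4


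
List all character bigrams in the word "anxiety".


Word: "anxiety" (length 7)
Number of bigrams = 7 - 2 + 1 = 6
  Position 0: "an"
  Position 1: "nx"
  Position 2: "xi"
  Position 3: "ie"
  Position 4: "et"
  Position 5: "ty"
Bigrams = "an", "nx", "xi", "ie", "et", "ty"


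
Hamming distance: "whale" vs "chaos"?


Comparing character by character (same length = 5):
  Pos 0: 'w' vs 'c' !=
  Pos 1: 'h' vs 'h' =
  Pos 2: 'a' vs 'a' =
  Pos 3: 'l' vs 'o' !=
  Pos 4: 'e' vs 's' !=
Hamming distance = 3


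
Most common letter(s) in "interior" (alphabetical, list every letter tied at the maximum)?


Word: "interior"
Letter counts:
  'e': 1
  'i': 2
  'n': 1
  'o': 1
  'r': 2
  't': 1
Maximum count = 2
Most frequent = 'i', 'r' (2 times each)


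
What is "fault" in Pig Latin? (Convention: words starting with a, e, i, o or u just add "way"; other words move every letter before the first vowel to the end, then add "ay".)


Word: "fault"
Starts with consonant(s) → move to end, add 'ay'
Consonant cluster: "f"
Pig Latin = "aultfay"


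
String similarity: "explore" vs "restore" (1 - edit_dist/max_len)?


Word 1: "explore" (length 7)
Word 2: "restore" (length 7)
One optimal edit sequence:
  1. substitute 'e' -> 'r'  (+1)
  2. substitute 'x' -> 'e'  (+1)
  3. substitute 'p' -> 's'  (+1)
  4. substitute 'l' -> 't'  (+1)
  5. keep 'o'
  6. keep 'r'
  7. keep 'e'
Edit distance = 4
Max length = max(7, 7) = 7
Similarity = 1 - 4/7
= 0.4286


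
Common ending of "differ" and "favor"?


Word 1: "differ"
Word 2: "favor"
Comparing from end:
  Pos -1: 'r' == 'r'
  Pos -2: 'e' != 'o' (stop)
LCS = "r" (length 1)


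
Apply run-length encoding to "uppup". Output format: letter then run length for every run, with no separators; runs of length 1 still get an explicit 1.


String: "uppup"
Scanning for consecutive runs:
  'u' x 1
  'p' x 2
  'u' x 1
  'p' x 1
RLE = "u1p2u1p1"


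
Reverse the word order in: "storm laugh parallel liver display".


Original: "storm laugh parallel liver display"
Words (1..n): storm | laugh | parallel | liver | display
Reversed (n..1): display | liver | parallel | laugh | storm
Result = "display liver parallel laugh storm"


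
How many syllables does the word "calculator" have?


Word: "calculator"
Syllable breakdown: cal | cu | la | tor
Counting: 4 parts
= 4 syllables


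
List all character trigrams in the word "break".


Word: "break" (length 5)
Number of trigrams = 5 - 3 + 1 = 3
  Position 0: "bre"
  Position 1: "rea"
  Position 2: "eak"
Trigrams = "bre", "rea", "eak"


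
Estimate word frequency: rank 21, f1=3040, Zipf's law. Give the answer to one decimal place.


Zipf's law: f(r) = f(1) / r
f(1) = 3040
f(21) = 3040 / 21
= 144.8 occurrences


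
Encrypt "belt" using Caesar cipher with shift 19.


Word: "belt"
Shift: 19
Each letter → (letter + shift) mod 26:
  'b' (1) + 19 = 20 → 'u'
  'e' (4) + 19 = 23 → 'x'
  'l' (11) + 19 = 4 → 'e'
  't' (19) + 19 = 12 → 'm'
Result = "uxem"


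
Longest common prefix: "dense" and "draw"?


Word 1: "dense"
Word 2: "draw"
Comparing from start:
  Pos 0: 'd' == 'd'
  Pos 1: 'e' != 'r' (stop)
LCP = "d" (length 1)


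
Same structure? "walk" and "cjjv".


Pattern of "walk": [0, 1, 2, 3]
Pattern of "cjjv": [0, 1, 1, 2]
Patterns do not match
Same pattern = No


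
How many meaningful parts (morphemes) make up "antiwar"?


Word: "antiwar"
Morphemes: anti- / war
Each morpheme carries meaning
= 2 morphemes


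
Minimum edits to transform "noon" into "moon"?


Word 1: "noon" (length 4)
Word 2: "moon" (length 4)
One optimal edit sequence (insert/delete/substitute each cost 1):
  1. substitute 'n' -> 'm'  (+1)
  2. keep 'o'
  3. keep 'o'
  4. keep 'n'
Total edit operations: 1
Edit distance = 1


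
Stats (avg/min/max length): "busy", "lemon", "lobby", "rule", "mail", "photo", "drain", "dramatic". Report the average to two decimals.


Lengths: "busy"=4, "lemon"=5, "lobby"=5, "rule"=4, "mail"=4, "photo"=5, "drain"=5, "dramatic"=8
Sum = 40, Count = 8
Average = 40/8 = 5.00
= avg=5.00, min=4, max=8


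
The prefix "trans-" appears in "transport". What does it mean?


Prefix: trans-
As in: transport -> trans- + port
Meaning = across


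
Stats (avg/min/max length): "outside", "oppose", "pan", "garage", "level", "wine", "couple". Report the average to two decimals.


Lengths: "outside"=7, "oppose"=6, "pan"=3, "garage"=6, "level"=5, "wine"=4, "couple"=6
Sum = 37, Count = 7
Average = 37/7 = 5.29
= avg=5.29, min=3, max=7


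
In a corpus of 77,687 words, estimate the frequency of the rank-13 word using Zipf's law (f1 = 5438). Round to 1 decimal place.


Zipf's law: f(r) = f(1) / r
f(1) = 5438
f(13) = 5438 / 13
= 418.3 occurrences


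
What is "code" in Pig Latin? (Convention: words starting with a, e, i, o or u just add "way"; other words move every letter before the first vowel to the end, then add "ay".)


Word: "code"
Starts with consonant(s) → move to end, add 'ay'
Consonant cluster: "c"
Pig Latin = "odecay"


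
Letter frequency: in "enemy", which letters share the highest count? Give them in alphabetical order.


Word: "enemy"
Letter counts:
  'e': 2
  'm': 1
  'n': 1
  'y': 1
Maximum count = 2
Most frequent = 'e' (2 times each)


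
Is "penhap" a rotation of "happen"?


Word: "happen", Candidate: "penhap"
Method: check if candidate is substring of word+word
"happenhappen" contains "penhap"? Yes
Is rotation = Yes


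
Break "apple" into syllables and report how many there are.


Word: "apple"
Syllable breakdown: ap-ple
Counting: 2 parts
= 2 syllables


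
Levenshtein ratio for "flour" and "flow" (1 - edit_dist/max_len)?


Word 1: "flour" (length 5)
Word 2: "flow" (length 4)
One optimal edit sequence:
  1. keep 'f'
  2. keep 'l'
  3. keep 'o'
  4. delete 'u'  (+1)
  5. substitute 'r' -> 'w'  (+1)
Edit distance = 2
Max length = max(5, 4) = 5
Similarity = 1 - 2/5
= 0.6000


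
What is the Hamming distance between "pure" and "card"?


Comparing character by character (same length = 4):
  Pos 0: 'p' vs 'c' !=
  Pos 1: 'u' vs 'a' !=
  Pos 2: 'r' vs 'r' =
  Pos 3: 'e' vs 'd' !=
Hamming distance = 3


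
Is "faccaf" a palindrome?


Word: "faccaf"
Reversed: "faccaf"
Forward == Backward? faccaf == faccaf
Palindrome = Yes


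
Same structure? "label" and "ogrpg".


Pattern of "label": [0, 1, 2, 3, 0]
Pattern of "ogrpg": [0, 1, 2, 3, 1]
Patterns do not match
Same pattern = No


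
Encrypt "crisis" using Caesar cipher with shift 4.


Word: "crisis"
Shift: 4
Each letter → (letter + shift) mod 26:
  'c' (2) + 4 = 6 → 'g'
  'r' (17) + 4 = 21 → 'v'
  'i' (8) + 4 = 12 → 'm'
  's' (18) + 4 = 22 → 'w'
  'i' (8) + 4 = 12 → 'm'
  's' (18) + 4 = 22 → 'w'
Result = "gvmwmw"


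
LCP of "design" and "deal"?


Word 1: "design"
Word 2: "deal"
Comparing from start:
  Pos 0: 'd' == 'd'
  Pos 1: 'e' == 'e'
  Pos 2: 's' != 'a' (stop)
LCP = "de" (length 2)


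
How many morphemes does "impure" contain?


Word: "impure"
Morphemes: im- + pure
Each morpheme carries meaning
= 2 morphemes


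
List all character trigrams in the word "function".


Word: "function" (length 8)
Number of trigrams = 8 - 3 + 1 = 6
  Position 0: "fun"
  Position 1: "unc"
  Position 2: "nct"
  Position 3: "cti"
  Position 4: "tio"
  Position 5: "ion"
Trigrams = "fun", "unc", "nct", "cti", "tio", "ion"


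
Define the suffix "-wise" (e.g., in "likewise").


Suffix: -wise
Example: likewise (like + -wise)
Meaning = in the manner of


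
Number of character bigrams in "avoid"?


Word: "avoid" (length 5)
Number of 2-grams = length - 2 + 1 = 5 - 2 + 1
= 4


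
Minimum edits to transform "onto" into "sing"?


Word 1: "onto" (length 4)
Word 2: "sing" (length 4)
One optimal edit sequence (insert/delete/substitute each cost 1):
  1. substitute 'o' -> 's'  (+1)
  2. substitute 'n' -> 'i'  (+1)
  3. substitute 't' -> 'n'  (+1)
  4. substitute 'o' -> 'g'  (+1)
Total edit operations: 4
Edit distance = 4


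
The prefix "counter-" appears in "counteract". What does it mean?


Prefix: counter-
Example: counteract (counter- + act)
Meaning = against / opposite


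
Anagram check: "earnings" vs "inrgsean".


Word 1: "earnings" → sorted: aeginnrs
Word 2: "inrgsean" → sorted: aeginnrs
Same letters? aeginnrs == aeginnrs
Anagram = Yes


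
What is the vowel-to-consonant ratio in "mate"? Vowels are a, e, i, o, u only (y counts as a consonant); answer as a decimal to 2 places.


Word: "mate"
Vowels (a,e,i,o,u): 2
Consonants: 2
Ratio = 2/2
= 1.00


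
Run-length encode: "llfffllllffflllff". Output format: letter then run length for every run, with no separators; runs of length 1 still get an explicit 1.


String: "llfffllllffflllff"
Scanning for consecutive runs:
  'l' x 2
  'f' x 3
  'l' x 4
  'f' x 3
  'l' x 3
  'f' x 2
RLE = "l2f3l4f3l3f2"


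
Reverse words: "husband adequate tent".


Original: "husband adequate tent"
Words (1..n): husband | adequate | tent
Reversed (n..1): tent | adequate | husband
Result = "tent adequate husband"


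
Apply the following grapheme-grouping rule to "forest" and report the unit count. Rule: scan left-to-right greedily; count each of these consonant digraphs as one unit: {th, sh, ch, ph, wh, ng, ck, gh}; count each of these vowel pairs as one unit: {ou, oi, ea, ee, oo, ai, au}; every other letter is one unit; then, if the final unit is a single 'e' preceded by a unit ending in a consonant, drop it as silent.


Word: "forest" (6 letters)
Left-to-right scan:
  [1] 'f' (letter)
  [2] 'o' (letter)
  [3] 'r' (letter)
  [4] 'e' (letter)
  [5] 's' (letter)
  [6] 't' (letter)
Units from scan: 6
Sound units = 6 units


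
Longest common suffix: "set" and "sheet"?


Word 1: "set"
Word 2: "sheet"
Comparing from end:
  Pos -1: 't' == 't'
  Pos -2: 'e' == 'e'
  Pos -3: 's' != 'e' (stop)
LCS = "et" (length 2)


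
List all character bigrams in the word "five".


Word: "five" (length 4)
Number of bigrams = 4 - 2 + 1 = 3
  Position 0: "fi"
  Position 1: "iv"
  Position 2: "ve"
Bigrams = "fi", "iv", "ve"


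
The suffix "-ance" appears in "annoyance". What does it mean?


Suffix: -ance
Example: annoyance = annoy + -ance
Meaning = state of


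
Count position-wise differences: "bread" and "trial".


Comparing character by character (same length = 5):
  Pos 0: 'b' vs 't' !=
  Pos 1: 'r' vs 'r' =
  Pos 2: 'e' vs 'i' !=
  Pos 3: 'a' vs 'a' =
  Pos 4: 'd' vs 'l' !=
Hamming distance = 3


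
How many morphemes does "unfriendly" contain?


Word: "unfriendly"
Morphemes: un- / friend / -ly
Each morpheme carries meaning
= 3 morphemes


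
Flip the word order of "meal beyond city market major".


Original: "meal beyond city market major"
Words (1..n): meal | beyond | city | market | major
Reversed (n..1): major | market | city | beyond | meal
Result = "major market city beyond meal"


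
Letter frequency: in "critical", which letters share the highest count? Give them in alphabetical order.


Word: "critical"
Letter counts:
  'a': 1
  'c': 2
  'i': 2
  'l': 1
  'r': 1
  't': 1
Maximum count = 2
Most frequent = 'c', 'i' (2 times each)


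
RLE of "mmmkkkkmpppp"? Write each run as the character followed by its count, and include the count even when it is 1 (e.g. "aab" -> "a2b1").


String: "mmmkkkkmpppp"
Scanning for consecutive runs:
  'm' x 3
  'k' x 4
  'm' x 1
  'p' x 4
RLE = "m3k4m1p4"


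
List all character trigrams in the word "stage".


Word: "stage" (length 5)
Number of trigrams = 5 - 3 + 1 = 3
  Position 0: "sta"
  Position 1: "tag"
  Position 2: "age"
Trigrams = "sta", "tag", "age"


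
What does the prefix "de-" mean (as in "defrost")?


Prefix: de-
Example: defrost (de- + frost)
Meaning = remove / reverse


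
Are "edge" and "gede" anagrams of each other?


Word 1: "edge" → sorted: deeg
Word 2: "gede" → sorted: deeg
Same letters? deeg == deeg
Anagram = Yes


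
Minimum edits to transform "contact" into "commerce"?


Word 1: "contact" (length 7)
Word 2: "commerce" (length 8)
One optimal edit sequence (insert/delete/substitute each cost 1):
  1. keep 'c'
  2. keep 'o'
  3. insert 'm'  (+1)
  4. substitute 'n' -> 'm'  (+1)
  5. substitute 't' -> 'e'  (+1)
  6. substitute 'a' -> 'r'  (+1)
  7. keep 'c'
  8. substitute 't' -> 'e'  (+1)
Total edit operations: 5
Edit distance = 5


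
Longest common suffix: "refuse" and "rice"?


Word 1: "refuse"
Word 2: "rice"
Comparing from end:
  Pos -1: 'e' == 'e'
  Pos -2: 's' != 'c' (stop)
LCS = "e" (length 1)


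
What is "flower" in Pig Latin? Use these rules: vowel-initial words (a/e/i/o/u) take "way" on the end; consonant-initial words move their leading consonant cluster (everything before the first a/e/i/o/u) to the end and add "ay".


Word: "flower"
Starts with consonant(s) → move to end, add 'ay'
Consonant cluster: "fl"
Pig Latin = "owerflay"


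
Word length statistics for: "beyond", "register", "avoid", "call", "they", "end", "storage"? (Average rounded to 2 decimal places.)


Lengths: "beyond"=6, "register"=8, "avoid"=5, "call"=4, "they"=4, "end"=3, "storage"=7
Sum = 37, Count = 7
Average = 37/7 = 5.29
= avg=5.29, min=3, max=8


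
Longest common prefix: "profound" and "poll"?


Word 1: "profound"
Word 2: "poll"
Comparing from start:
  Pos 0: 'p' == 'p'
  Pos 1: 'r' != 'o' (stop)
LCP = "p" (length 1)


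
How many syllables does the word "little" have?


Word: "little"
Syllable breakdown: lit-tle
Counting: 2 parts
= 2 syllables


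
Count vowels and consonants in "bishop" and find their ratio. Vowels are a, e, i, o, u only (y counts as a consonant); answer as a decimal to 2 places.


Word: "bishop"
Vowels (a,e,i,o,u): 2
Consonants: 4
Ratio = 2/4
= 0.50


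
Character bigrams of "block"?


Word: "block" (length 5)
Number of bigrams = 5 - 2 + 1 = 4
  Position 0: "bl"
  Position 1: "lo"
  Position 2: "oc"
  Position 3: "ck"
Bigrams = "bl", "lo", "oc", "ck"


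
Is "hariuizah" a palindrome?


Word: "hariuizah"
Reversed: "haziuirah"
Forward == Backward? hariuizah != haziuirah
Palindrome = No


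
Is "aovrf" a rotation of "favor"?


Word: "favor", Candidate: "aovrf"
Method: check if candidate is substring of word+word
"favorfavor" contains "aovrf"? No
Is rotation = No


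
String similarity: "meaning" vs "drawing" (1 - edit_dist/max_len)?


Word 1: "meaning" (length 7)
Word 2: "drawing" (length 7)
One optimal edit sequence:
  1. substitute 'm' -> 'd'  (+1)
  2. substitute 'e' -> 'r'  (+1)
  3. keep 'a'
  4. substitute 'n' -> 'w'  (+1)
  5. keep 'i'
  6. keep 'n'
  7. keep 'g'
Edit distance = 3
Max length = max(7, 7) = 7
Similarity = 1 - 3/7
= 0.5714


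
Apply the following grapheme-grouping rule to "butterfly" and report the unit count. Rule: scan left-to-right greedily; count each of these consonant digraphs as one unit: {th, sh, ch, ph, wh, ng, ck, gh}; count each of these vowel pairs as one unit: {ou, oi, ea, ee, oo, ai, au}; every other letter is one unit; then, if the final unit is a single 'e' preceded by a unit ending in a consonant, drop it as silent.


Word: "butterfly" (9 letters)
Left-to-right scan:
  [1] 'b' (letter)
  [2] 'u' (letter)
  [3] 't' (letter)
  [4] 't' (letter)
  [5] 'e' (letter)
  [6] 'r' (letter)
  [7] 'f' (letter)
  [8] 'l' (letter)
  [9] 'y' (letter)
Units from scan: 9
Sound units = 9 units


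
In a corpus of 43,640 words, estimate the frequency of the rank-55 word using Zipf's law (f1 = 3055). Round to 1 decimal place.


Zipf's law: f(r) = f(1) / r
f(1) = 3055
f(55) = 3055 / 55
= 55.5 occurrences
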